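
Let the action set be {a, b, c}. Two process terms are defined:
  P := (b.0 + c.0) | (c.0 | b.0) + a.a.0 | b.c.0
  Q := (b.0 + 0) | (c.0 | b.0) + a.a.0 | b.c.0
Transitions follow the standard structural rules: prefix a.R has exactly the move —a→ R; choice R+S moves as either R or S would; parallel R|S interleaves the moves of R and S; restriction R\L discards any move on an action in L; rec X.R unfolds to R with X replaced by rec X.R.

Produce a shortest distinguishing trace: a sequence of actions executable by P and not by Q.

cc

Reachable graph of P (16 states):
  s0 = (b.0 + c.0) | (c.0 | b.0) + a.a.0 | b.c.0 ⊢ --a--▸ s1, --b--▸ s2, --b--▸ s3, --b--▸ s4, --c--▸ s3, --c--▸ s5
  s1 = a.0 | b.c.0 ⊢ --a--▸ s6, --b--▸ s7
  s2 = (b.0 + c.0) | (c.0 | 0) ⊢ --b--▸ s8, --c--▸ s8, --c--▸ s9
  s3 = 0 | (c.0 | b.0) ⊢ --b--▸ s8, --c--▸ s10
  s4 = a.a.0 | c.0 ⊢ --a--▸ s7, --c--▸ s11
  s5 = (b.0 + c.0) | (0 | b.0) ⊢ --b--▸ s10, --b--▸ s9, --c--▸ s10
  s6 = 0 | b.c.0 ⊢ --b--▸ s12
  s7 = a.0 | c.0 ⊢ --a--▸ s12, --c--▸ s13
  s8 = 0 | (c.0 | 0) ⊢ --c--▸ s14
  s9 = (b.0 + c.0) | (0 | 0) ⊢ --b--▸ s14, --c--▸ s14
  s10 = 0 | (0 | b.0) ⊢ --b--▸ s14
  s11 = a.a.0 | 0 ⊢ --a--▸ s13
  s12 = 0 | c.0 ⊢ --c--▸ s15
  s13 = a.0 | 0 ⊢ --a--▸ s15
  s14 = 0 | (0 | 0) ⊢ ∅
  s15 = 0 | 0 ⊢ ∅
Reachable graph of Q (16 states):
  t0 = (b.0 + 0) | (c.0 | b.0) + a.a.0 | b.c.0 ⊢ --a--▸ t1, --b--▸ t2, --b--▸ t3, --b--▸ t4, --c--▸ t5
  t1 = a.0 | b.c.0 ⊢ --a--▸ t6, --b--▸ t7
  t2 = (b.0 + 0) | (c.0 | 0) ⊢ --b--▸ t8, --c--▸ t9
  t3 = 0 | (c.0 | b.0) ⊢ --b--▸ t8, --c--▸ t10
  t4 = a.a.0 | c.0 ⊢ --a--▸ t7, --c--▸ t11
  t5 = (b.0 + 0) | (0 | b.0) ⊢ --b--▸ t10, --b--▸ t9
  t6 = 0 | b.c.0 ⊢ --b--▸ t12
  t7 = a.0 | c.0 ⊢ --a--▸ t12, --c--▸ t13
  t8 = 0 | (c.0 | 0) ⊢ --c--▸ t14
  t9 = (b.0 + 0) | (0 | 0) ⊢ --b--▸ t14
  t10 = 0 | (0 | b.0) ⊢ --b--▸ t14
  t11 = a.a.0 | 0 ⊢ --a--▸ t13
  t12 = 0 | c.0 ⊢ --c--▸ t15
  t13 = a.0 | 0 ⊢ --a--▸ t15
  t14 = 0 | (0 | 0) ⊢ ∅
  t15 = 0 | 0 ⊢ ∅
Executing cc from P (initial set {s0}):
  after c @ step 1: {s3, s5}
  after c @ step 2: {s10}
  P completes σ.
Executing cc from Q (initial set {t0}):
  after c @ step 1: {t5}
  after c @ step 2: ∅ (Q stuck)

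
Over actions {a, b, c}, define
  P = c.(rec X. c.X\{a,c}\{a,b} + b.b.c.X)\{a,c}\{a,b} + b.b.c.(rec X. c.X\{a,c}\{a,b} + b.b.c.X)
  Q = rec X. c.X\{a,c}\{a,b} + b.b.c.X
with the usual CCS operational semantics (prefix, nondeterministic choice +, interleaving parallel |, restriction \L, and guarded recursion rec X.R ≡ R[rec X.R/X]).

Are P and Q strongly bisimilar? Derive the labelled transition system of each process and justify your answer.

Reachable graph of P (5 states):
  p0 = c.(rec X. c.X\{a,c}\{a,b} + b.b.c.X)\{a,c}\{a,b} + b.b.c.(rec X. c.X\{a,c}\{a,b} + b.b.c.X) ⊢ ··b··> p1, ··c··> p2
  p1 = b.c.(rec X. c.X\{a,c}\{a,b} + b.b.c.X) ⊢ ··b··> p3
  p2 = (rec X. c.X\{a,c}\{a,b} + b.b.c.X)\{a,c}\{a,b} ⊢ ·
  p3 = c.(rec X. c.X\{a,c}\{a,b} + b.b.c.X) ⊢ ··c··> p4
  p4 = rec X. c.X\{a,c}\{a,b} + b.b.c.X ⊢ ··b··> p1, ··c··> p2
Reachable graph of Q (4 states):
  q0 = rec X. c.X\{a,c}\{a,b} + b.b.c.X ⊢ ··b··> q1, ··c··> q2
  q1 = b.c.(rec X. c.X\{a,c}\{a,b} + b.b.c.X) ⊢ ··b··> q3
  q2 = (rec X. c.X\{a,c}\{a,b} + b.b.c.X)\{a,c}\{a,b} ⊢ ·
  q3 = c.(rec X. c.X\{a,c}\{a,b} + b.b.c.X) ⊢ ··c··> q0
Coarsest stable partition (strong bisimilarity classes):
  B0 = {p0, p4, q0}
  B1 = {p1, q1}
  B2 = {p3, q3}
  B3 = {p2, q2}
p0 ∈ B0, q0 ∈ B0 → same block

P ~ Q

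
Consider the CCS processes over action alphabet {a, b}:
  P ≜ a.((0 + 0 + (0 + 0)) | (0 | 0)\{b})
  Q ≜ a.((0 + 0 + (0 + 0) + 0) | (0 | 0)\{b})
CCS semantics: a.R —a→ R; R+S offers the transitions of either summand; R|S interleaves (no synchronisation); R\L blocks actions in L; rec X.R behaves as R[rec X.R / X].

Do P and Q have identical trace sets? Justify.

trace-equivalent

LTS(P): 2 reachable states
  s0 = a.((0 + 0 + (0 + 0)) | (0 | 0)\{b}) | —a→ s1
  s1 = (0 + 0 + (0 + 0)) | (0 | 0)\{b} | ∅
LTS(Q): 2 reachable states
  t0 = a.((0 + 0 + (0 + 0) + 0) | (0 | 0)\{b}) | —a→ t1
  t1 = (0 + 0 + (0 + 0) + 0) | (0 | 0)\{b} | ∅
Partition-refinement fixed point:
  B0 = {s0, t0}
  B1 = {s1, t1}
s0 ∈ B0, t0 ∈ B0 → same block
Bisimilar ⇒ trace-equivalent.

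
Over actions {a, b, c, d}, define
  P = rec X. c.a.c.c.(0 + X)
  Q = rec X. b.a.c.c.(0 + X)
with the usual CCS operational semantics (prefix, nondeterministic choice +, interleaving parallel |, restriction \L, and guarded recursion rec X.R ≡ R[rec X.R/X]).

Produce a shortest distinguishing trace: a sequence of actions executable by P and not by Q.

P's transition system — 5 states:
  p0 = rec X. c.a.c.c.(0 + X) :: ··c··> p1
  p1 = a.c.c.(0 + (rec X. c.a.c.c.(0 + X))) :: ··a··> p2
  p2 = c.c.(0 + (rec X. c.a.c.c.(0 + X))) :: ··c··> p3
  p3 = c.(0 + (rec X. c.a.c.c.(0 + X))) :: ··c··> p4
  p4 = 0 + (rec X. c.a.c.c.(0 + X)) :: ··c··> p1
Q's transition system — 5 states:
  q0 = rec X. b.a.c.c.(0 + X) :: ··b··> q1
  q1 = a.c.c.(0 + (rec X. b.a.c.c.(0 + X))) :: ··a··> q2
  q2 = c.c.(0 + (rec X. b.a.c.c.(0 + X))) :: ··c··> q3
  q3 = c.(0 + (rec X. b.a.c.c.(0 + X))) :: ··c··> q4
  q4 = 0 + (rec X. b.a.c.c.(0 + X)) :: ··b··> q1
Run σ = ⟨c⟩ on P: start {p0}
  after c @ step 1: {p1}
  ✓ P
Run σ = ⟨c⟩ on Q: start {q0}
  after c @ step 1: ∅ (Q stuck)

c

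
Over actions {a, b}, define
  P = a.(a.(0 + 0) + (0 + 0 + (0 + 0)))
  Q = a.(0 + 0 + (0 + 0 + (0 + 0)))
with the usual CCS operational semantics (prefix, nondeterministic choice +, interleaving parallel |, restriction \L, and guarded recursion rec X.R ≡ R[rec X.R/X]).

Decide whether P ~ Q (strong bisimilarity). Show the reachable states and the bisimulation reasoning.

P's transition system — 3 states:
  s0 = a.(a.(0 + 0) + (0 + 0 + (0 + 0))) | --a--▸ s1
  s1 = a.(0 + 0) + (0 + 0 + (0 + 0)) | --a--▸ s2
  s2 = 0 + 0 | deadlocked
Q's transition system — 2 states:
  t0 = a.(0 + 0 + (0 + 0 + (0 + 0))) | --a--▸ t1
  t1 = 0 + 0 + (0 + 0 + (0 + 0)) | deadlocked
Partition-refinement fixed point:
  B0 = {s0}
  B1 = {s1, t0}
  B2 = {s2, t1}
s0 ∈ B0, t0 ∈ B1 → different blocks

NO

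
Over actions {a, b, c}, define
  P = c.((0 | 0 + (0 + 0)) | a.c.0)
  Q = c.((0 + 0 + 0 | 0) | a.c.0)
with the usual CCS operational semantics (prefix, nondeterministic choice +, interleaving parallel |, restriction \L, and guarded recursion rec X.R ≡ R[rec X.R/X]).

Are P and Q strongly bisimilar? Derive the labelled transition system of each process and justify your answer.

P's transition system — 4 states:
  m0 = c.((0 | 0 + (0 + 0)) | a.c.0) → =c=> m1
  m1 = (0 | 0 + (0 + 0)) | a.c.0 → =a=> m2
  m2 = (0 | 0 + (0 + 0)) | c.0 → =c=> m3
  m3 = (0 | 0 + (0 + 0)) | 0 → ·
Q's transition system — 4 states:
  n0 = c.((0 + 0 + 0 | 0) | a.c.0) → =c=> n1
  n1 = (0 + 0 + 0 | 0) | a.c.0 → =a=> n2
  n2 = (0 + 0 + 0 | 0) | c.0 → =c=> n3
  n3 = (0 + 0 + 0 | 0) | 0 → ·
Partition-refinement fixed point:
  B0 = {m0, n0}
  B1 = {m1, n1}
  B2 = {m2, n2}
  B3 = {m3, n3}
m0 ∈ B0, n0 ∈ B0 → same block

YES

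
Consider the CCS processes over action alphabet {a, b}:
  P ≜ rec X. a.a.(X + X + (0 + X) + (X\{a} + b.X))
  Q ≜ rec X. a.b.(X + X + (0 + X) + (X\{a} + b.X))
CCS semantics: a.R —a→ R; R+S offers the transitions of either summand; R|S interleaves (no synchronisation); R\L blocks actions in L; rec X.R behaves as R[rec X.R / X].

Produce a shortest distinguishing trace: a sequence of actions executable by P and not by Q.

LTS(P): 3 reachable states
  m0 = rec X. a.a.(X + X + (0 + X) + (X\{a} + b.X)) :: ··a··> m1
  m1 = a.((rec X. a.a.(X + X + (0 + X) + (X\{a} + b.X))) + (rec X. a.a.(X + X + (0 + X) + (X\{a} + b.X))) + (0 + (rec X. a.a.(X + X + (0 + X) + (X\{a} + b.X)))) + ((rec X. a.a.(X + X + (0 + X) + (X\{a} + b.X)))\{a} + b.(rec X. a.a.(X + X + (0 + X) + (X\{a} + b.X))))) :: ··a··> m2
  m2 = (rec X. a.a.(X + X + (0 + X) + (X\{a} + b.X))) + (rec X. a.a.(X + X + (0 + X) + (X\{a} + b.X))) + (0 + (rec X. a.a.(X + X + (0 + X) + (X\{a} + b.X)))) + ((rec X. a.a.(X + X + (0 + X) + (X\{a} + b.X)))\{a} + b.(rec X. a.a.(X + X + (0 + X) + (X\{a} + b.X)))) :: ··a··> m1, ··b··> m0
LTS(Q): 3 reachable states
  n0 = rec X. a.b.(X + X + (0 + X) + (X\{a} + b.X)) :: ··a··> n1
  n1 = b.((rec X. a.b.(X + X + (0 + X) + (X\{a} + b.X))) + (rec X. a.b.(X + X + (0 + X) + (X\{a} + b.X))) + (0 + (rec X. a.b.(X + X + (0 + X) + (X\{a} + b.X)))) + ((rec X. a.b.(X + X + (0 + X) + (X\{a} + b.X)))\{a} + b.(rec X. a.b.(X + X + (0 + X) + (X\{a} + b.X))))) :: ··b··> n2
  n2 = (rec X. a.b.(X + X + (0 + X) + (X\{a} + b.X))) + (rec X. a.b.(X + X + (0 + X) + (X\{a} + b.X))) + (0 + (rec X. a.b.(X + X + (0 + X) + (X\{a} + b.X)))) + ((rec X. a.b.(X + X + (0 + X) + (X\{a} + b.X)))\{a} + b.(rec X. a.b.(X + X + (0 + X) + (X\{a} + b.X)))) :: ··a··> n1, ··b··> n0
Executing aa from P (initial set {m0}):
  after a @ step 1: {m1}
  after a @ step 2: {m2}
  P completes σ.
Executing aa from Q (initial set {n0}):
  after a @ step 1: {n1}
  after a @ step 2: no successor for Q

aa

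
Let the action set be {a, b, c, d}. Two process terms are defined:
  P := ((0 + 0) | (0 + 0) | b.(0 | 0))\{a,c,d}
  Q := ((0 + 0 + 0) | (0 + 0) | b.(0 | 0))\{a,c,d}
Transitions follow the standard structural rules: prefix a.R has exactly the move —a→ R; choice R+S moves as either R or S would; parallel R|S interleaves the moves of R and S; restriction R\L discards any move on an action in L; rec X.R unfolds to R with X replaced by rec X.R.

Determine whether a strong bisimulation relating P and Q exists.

LTS(P): 2 reachable states
  s0 = ((0 + 0) | (0 + 0) | b.(0 | 0))\{a,c,d} ⊢ --b--▸ s1
  s1 = ((0 + 0) | (0 + 0) | (0 | 0))\{a,c,d} ⊢ stopped
LTS(Q): 2 reachable states
  t0 = ((0 + 0 + 0) | (0 + 0) | b.(0 | 0))\{a,c,d} ⊢ --b--▸ t1
  t1 = ((0 + 0 + 0) | (0 + 0) | (0 | 0))\{a,c,d} ⊢ stopped
Coarsest stable partition (strong bisimilarity classes):
  B0 = {s0, t0}
  B1 = {s1, t1}
s0 ∈ B0, t0 ∈ B0 → same block

P ~ Q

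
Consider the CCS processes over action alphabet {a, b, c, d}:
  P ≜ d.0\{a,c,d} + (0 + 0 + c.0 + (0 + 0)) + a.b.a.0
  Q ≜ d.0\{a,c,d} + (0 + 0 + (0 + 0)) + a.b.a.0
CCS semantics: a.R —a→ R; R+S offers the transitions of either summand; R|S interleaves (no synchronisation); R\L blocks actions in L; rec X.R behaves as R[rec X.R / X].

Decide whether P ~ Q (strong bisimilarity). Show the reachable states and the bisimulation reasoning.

Reachable graph of P (5 states):
  p0 = d.0\{a,c,d} + (0 + 0 + c.0 + (0 + 0)) + a.b.a.0 :: ··a··> p1, ··c··> p2, ··d··> p3
  p1 = b.a.0 :: ··b··> p4
  p2 = 0 :: ∅
  p3 = 0\{a,c,d} :: ∅
  p4 = a.0 :: ··a··> p2
Reachable graph of Q (5 states):
  q0 = d.0\{a,c,d} + (0 + 0 + (0 + 0)) + a.b.a.0 :: ··a··> q1, ··d··> q2
  q1 = b.a.0 :: ··b··> q3
  q2 = 0\{a,c,d} :: ∅
  q3 = a.0 :: ··a··> q4
  q4 = 0 :: ∅
Partition-refinement fixed point:
  B0 = {p0}
  B1 = {p1, q1}
  B2 = {p4, q3}
  B3 = {p2, p3, q2, q4}
  B4 = {q0}
p0 ∈ B0, q0 ∈ B4 → different blocks

P ≁ Q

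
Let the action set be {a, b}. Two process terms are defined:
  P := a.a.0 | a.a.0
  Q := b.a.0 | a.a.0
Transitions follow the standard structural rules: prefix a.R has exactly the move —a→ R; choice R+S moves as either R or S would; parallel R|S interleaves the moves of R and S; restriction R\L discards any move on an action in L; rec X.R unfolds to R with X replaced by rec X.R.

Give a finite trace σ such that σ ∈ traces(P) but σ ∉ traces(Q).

LTS(P): 9 reachable states
  m0 = a.a.0 | a.a.0 :: =a=> m1, =a=> m2
  m1 = a.0 | a.a.0 :: =a=> m3, =a=> m4
  m2 = a.a.0 | a.0 :: =a=> m4, =a=> m5
  m3 = 0 | a.a.0 :: =a=> m6
  m4 = a.0 | a.0 :: =a=> m6, =a=> m7
  m5 = a.a.0 | 0 :: =a=> m7
  m6 = 0 | a.0 :: =a=> m8
  m7 = a.0 | 0 :: =a=> m8
  m8 = 0 | 0 :: (no moves)
LTS(Q): 9 reachable states
  n0 = b.a.0 | a.a.0 :: =a=> n1, =b=> n2
  n1 = b.a.0 | a.0 :: =a=> n3, =b=> n4
  n2 = a.0 | a.a.0 :: =a=> n4, =a=> n5
  n3 = b.a.0 | 0 :: =b=> n6
  n4 = a.0 | a.0 :: =a=> n6, =a=> n7
  n5 = 0 | a.a.0 :: =a=> n7
  n6 = a.0 | 0 :: =a=> n8
  n7 = 0 | a.0 :: =a=> n8
  n8 = 0 | 0 :: (no moves)
Run σ = ⟨aaa⟩ on P: start {m0}
  step 1 (a): {m1, m2}
  step 2 (a): {m3, m4, m5}
  step 3 (a): {m6, m7}
  — P admits the full trace.
Run σ = ⟨aaa⟩ on Q: start {n0}
  step 1 (a): {n1}
  step 2 (a): {n3}
  step 3 (a): no successor for Q

aaa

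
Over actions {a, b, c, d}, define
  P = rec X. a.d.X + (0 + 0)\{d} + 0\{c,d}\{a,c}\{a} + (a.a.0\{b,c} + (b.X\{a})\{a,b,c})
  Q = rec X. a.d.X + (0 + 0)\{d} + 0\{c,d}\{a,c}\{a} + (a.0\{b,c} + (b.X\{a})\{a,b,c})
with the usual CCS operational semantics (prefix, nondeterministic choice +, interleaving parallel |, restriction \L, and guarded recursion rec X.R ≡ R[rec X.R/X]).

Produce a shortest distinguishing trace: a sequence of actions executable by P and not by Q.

aa

P's transition system — 4 states:
  s0 = rec X. a.d.X + (0 + 0)\{d} + 0\{c,d}\{a,c}\{a} + (a.a.0\{b,c} + (b.X\{a})\{a,b,c}) has moves —a→ s1, —a→ s2
  s1 = a.0\{b,c} has moves —a→ s3
  s2 = d.(rec X. a.d.X + (0 + 0)\{d} + 0\{c,d}\{a,c}\{a} + (a.a.0\{b,c} + (b.X\{a})\{a,b,c})) has moves —d→ s0
  s3 = 0\{b,c} has moves ∅
Q's transition system — 3 states:
  t0 = rec X. a.d.X + (0 + 0)\{d} + 0\{c,d}\{a,c}\{a} + (a.0\{b,c} + (b.X\{a})\{a,b,c}) has moves —a→ t1, —a→ t2
  t1 = 0\{b,c} has moves ∅
  t2 = d.(rec X. a.d.X + (0 + 0)\{d} + 0\{c,d}\{a,c}\{a} + (a.0\{b,c} + (b.X\{a})\{a,b,c})) has moves —d→ t0
Trace ⟨aa⟩ through P, begin at {s0}:
  step 1 (a): {s1, s2}
  step 2 (a): {s3}
  ✓ P
Trace ⟨aa⟩ through Q, begin at {t0}:
  step 1 (a): {t1, t2}
  step 2 (a): no successor for Q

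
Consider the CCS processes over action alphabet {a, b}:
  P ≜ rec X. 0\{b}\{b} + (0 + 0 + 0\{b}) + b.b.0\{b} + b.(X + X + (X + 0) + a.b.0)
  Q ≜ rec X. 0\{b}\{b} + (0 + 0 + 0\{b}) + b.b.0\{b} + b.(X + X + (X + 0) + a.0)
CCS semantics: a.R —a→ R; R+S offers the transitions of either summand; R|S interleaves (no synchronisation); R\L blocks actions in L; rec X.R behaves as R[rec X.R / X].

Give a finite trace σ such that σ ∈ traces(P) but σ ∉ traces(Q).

bab

P's transition system — 6 states:
  m0 = rec X. 0\{b}\{b} + (0 + 0 + 0\{b}) + b.b.0\{b} + b.(X + X + (X + 0) + a.b.0) ⊢ —b→ m1, —b→ m2
  m1 = (rec X. 0\{b}\{b} + (0 + 0 + 0\{b}) + b.b.0\{b} + b.(X + X + (X + 0) + a.b.0)) + (rec X. 0\{b}\{b} + (0 + 0 + 0\{b}) + b.b.0\{b} + b.(X + X + (X + 0) + a.b.0)) + ((rec X. 0\{b}\{b} + (0 + 0 + 0\{b}) + b.b.0\{b} + b.(X + X + (X + 0) + a.b.0)) + 0) + a.b.0 ⊢ —a→ m3, —b→ m1, —b→ m2
  m2 = b.0\{b} ⊢ —b→ m4
  m3 = b.0 ⊢ —b→ m5
  m4 = 0\{b} ⊢ deadlocked
  m5 = 0 ⊢ deadlocked
Q's transition system — 5 states:
  n0 = rec X. 0\{b}\{b} + (0 + 0 + 0\{b}) + b.b.0\{b} + b.(X + X + (X + 0) + a.0) ⊢ —b→ n1, —b→ n2
  n1 = (rec X. 0\{b}\{b} + (0 + 0 + 0\{b}) + b.b.0\{b} + b.(X + X + (X + 0) + a.0)) + (rec X. 0\{b}\{b} + (0 + 0 + 0\{b}) + b.b.0\{b} + b.(X + X + (X + 0) + a.0)) + ((rec X. 0\{b}\{b} + (0 + 0 + 0\{b}) + b.b.0\{b} + b.(X + X + (X + 0) + a.0)) + 0) + a.0 ⊢ —a→ n3, —b→ n1, —b→ n2
  n2 = b.0\{b} ⊢ —b→ n4
  n3 = 0 ⊢ deadlocked
  n4 = 0\{b} ⊢ deadlocked
Run σ = ⟨bab⟩ on P: start {m0}
  after b @ step 1: {m1, m2}
  after a @ step 2: {m3}
  after b @ step 3: {m5}
  P completes σ.
Run σ = ⟨bab⟩ on Q: start {n0}
  after b @ step 1: {n1, n2}
  after a @ step 2: {n3}
  after b @ step 3: no successor for Q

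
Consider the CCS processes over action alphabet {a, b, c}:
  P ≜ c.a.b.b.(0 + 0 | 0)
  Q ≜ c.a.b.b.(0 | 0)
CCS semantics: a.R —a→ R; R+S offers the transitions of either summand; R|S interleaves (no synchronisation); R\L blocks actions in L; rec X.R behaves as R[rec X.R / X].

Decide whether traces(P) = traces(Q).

LTS(P): 5 reachable states
  p0 = c.a.b.b.(0 + 0 | 0) :: ··c··> p1
  p1 = a.b.b.(0 + 0 | 0) :: ··a··> p2
  p2 = b.b.(0 + 0 | 0) :: ··b··> p3
  p3 = b.(0 + 0 | 0) :: ··b··> p4
  p4 = 0 + 0 | 0 :: stopped
LTS(Q): 5 reachable states
  q0 = c.a.b.b.(0 | 0) :: ··c··> q1
  q1 = a.b.b.(0 | 0) :: ··a··> q2
  q2 = b.b.(0 | 0) :: ··b··> q3
  q3 = b.(0 | 0) :: ··b··> q4
  q4 = 0 | 0 :: stopped
Coarsest stable partition (strong bisimilarity classes):
  B0 = {p0, q0}
  B1 = {p1, q1}
  B2 = {p2, q2}
  B3 = {p3, q3}
  B4 = {p4, q4}
p0 ∈ B0, q0 ∈ B0 → same block
Bisimilar ⇒ trace-equivalent.

trace-equivalent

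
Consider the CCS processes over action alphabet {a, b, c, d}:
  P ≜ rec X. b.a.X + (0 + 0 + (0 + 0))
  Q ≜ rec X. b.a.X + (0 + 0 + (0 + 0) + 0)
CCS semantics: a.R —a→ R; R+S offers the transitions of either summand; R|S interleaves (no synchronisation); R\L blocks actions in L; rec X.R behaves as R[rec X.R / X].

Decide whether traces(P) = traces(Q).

traces(P) = traces(Q)

P's transition system — 2 states:
  u0 = rec X. b.a.X + (0 + 0 + (0 + 0)) ⊢ —b→ u1
  u1 = a.(rec X. b.a.X + (0 + 0 + (0 + 0))) ⊢ —a→ u0
Q's transition system — 2 states:
  v0 = rec X. b.a.X + (0 + 0 + (0 + 0) + 0) ⊢ —b→ v1
  v1 = a.(rec X. b.a.X + (0 + 0 + (0 + 0) + 0)) ⊢ —a→ v0
Bisimilarity quotient blocks:
  B0 = {u0, v0}
  B1 = {u1, v1}
u0 ∈ B0, v0 ∈ B0 → same block
Bisimilar ⇒ trace-equivalent.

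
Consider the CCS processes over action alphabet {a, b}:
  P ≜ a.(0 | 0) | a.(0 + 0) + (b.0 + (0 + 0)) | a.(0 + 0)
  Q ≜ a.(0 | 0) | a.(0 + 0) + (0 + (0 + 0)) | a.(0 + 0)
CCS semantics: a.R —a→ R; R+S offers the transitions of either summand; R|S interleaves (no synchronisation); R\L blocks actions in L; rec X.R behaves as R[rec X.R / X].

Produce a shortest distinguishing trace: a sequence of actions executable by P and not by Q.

P's transition system — 7 states:
  u0 = a.(0 | 0) | a.(0 + 0) + (b.0 + (0 + 0)) | a.(0 + 0) :: =a=> u1, =a=> u2, =a=> u3, =b=> u4
  u1 = (b.0 + (0 + 0)) | (0 + 0) :: =b=> u5
  u2 = 0 | 0 | a.(0 + 0) :: =a=> u6
  u3 = a.(0 | 0) | (0 + 0) :: =a=> u6
  u4 = 0 | a.(0 + 0) :: =a=> u5
  u5 = 0 | (0 + 0) :: ∅
  u6 = 0 | 0 | (0 + 0) :: ∅
Q's transition system — 5 states:
  v0 = a.(0 | 0) | a.(0 + 0) + (0 + (0 + 0)) | a.(0 + 0) :: =a=> v1, =a=> v2, =a=> v3
  v1 = (0 + (0 + 0)) | (0 + 0) :: ∅
  v2 = 0 | 0 | a.(0 + 0) :: =a=> v4
  v3 = a.(0 | 0) | (0 + 0) :: =a=> v4
  v4 = 0 | 0 | (0 + 0) :: ∅
Trace ⟨b⟩ through P, begin at {u0}:
  [1] b ⇒ {u4}
  P completes σ.
Trace ⟨b⟩ through Q, begin at {v0}:
  [1] b ⇒ no successor for Q

b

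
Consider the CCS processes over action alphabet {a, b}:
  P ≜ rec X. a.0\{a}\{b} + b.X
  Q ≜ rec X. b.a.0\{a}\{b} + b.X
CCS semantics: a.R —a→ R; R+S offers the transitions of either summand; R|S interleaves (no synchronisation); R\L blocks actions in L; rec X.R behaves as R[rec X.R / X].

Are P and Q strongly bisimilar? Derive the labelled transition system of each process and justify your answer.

NO

Reachable graph of P (2 states):
  s0 = rec X. a.0\{a}\{b} + b.X has moves =a=> s1, =b=> s0
  s1 = 0\{a}\{b} has moves stopped
Reachable graph of Q (3 states):
  t0 = rec X. b.a.0\{a}\{b} + b.X has moves =b=> t0, =b=> t1
  t1 = a.0\{a}\{b} has moves =a=> t2
  t2 = 0\{a}\{b} has moves stopped
Coarsest stable partition (strong bisimilarity classes):
  B0 = {s0}
  B1 = {s1, t2}
  B2 = {t0}
  B3 = {t1}
s0 ∈ B0, t0 ∈ B2 → different blocks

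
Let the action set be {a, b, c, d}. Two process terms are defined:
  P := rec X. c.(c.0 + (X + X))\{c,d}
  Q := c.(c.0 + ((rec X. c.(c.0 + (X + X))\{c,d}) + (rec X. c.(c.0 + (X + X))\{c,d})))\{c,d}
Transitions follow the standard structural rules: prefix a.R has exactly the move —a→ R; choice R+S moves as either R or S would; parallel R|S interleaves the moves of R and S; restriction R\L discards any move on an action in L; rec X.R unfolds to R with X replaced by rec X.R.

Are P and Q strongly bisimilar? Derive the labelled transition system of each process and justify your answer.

P ~ Q

P's transition system — 2 states:
  u0 = rec X. c.(c.0 + (X + X))\{c,d} ⊢ =c=> u1
  u1 = (c.0 + ((rec X. c.(c.0 + (X + X))\{c,d}) + (rec X. c.(c.0 + (X + X))\{c,d})))\{c,d} ⊢ deadlocked
Q's transition system — 2 states:
  v0 = c.(c.0 + ((rec X. c.(c.0 + (X + X))\{c,d}) + (rec X. c.(c.0 + (X + X))\{c,d})))\{c,d} ⊢ =c=> v1
  v1 = (c.0 + ((rec X. c.(c.0 + (X + X))\{c,d}) + (rec X. c.(c.0 + (X + X))\{c,d})))\{c,d} ⊢ deadlocked
Bisimilarity quotient blocks:
  B0 = {u0, v0}
  B1 = {u1, v1}
u0 ∈ B0, v0 ∈ B0 → same block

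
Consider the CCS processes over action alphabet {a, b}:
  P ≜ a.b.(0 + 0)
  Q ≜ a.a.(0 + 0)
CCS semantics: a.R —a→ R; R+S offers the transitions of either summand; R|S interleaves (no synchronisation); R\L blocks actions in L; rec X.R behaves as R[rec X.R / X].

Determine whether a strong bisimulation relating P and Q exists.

NO

LTS(P): 3 reachable states
  s0 = a.b.(0 + 0) ⊢ -a-> s1
  s1 = b.(0 + 0) ⊢ -b-> s2
  s2 = 0 + 0 ⊢ stopped
LTS(Q): 3 reachable states
  t0 = a.a.(0 + 0) ⊢ -a-> t1
  t1 = a.(0 + 0) ⊢ -a-> t2
  t2 = 0 + 0 ⊢ stopped
Bisimilarity quotient blocks:
  B0 = {s0}
  B1 = {s1}
  B2 = {s2, t2}
  B3 = {t0}
  B4 = {t1}
s0 ∈ B0, t0 ∈ B3 → different blocks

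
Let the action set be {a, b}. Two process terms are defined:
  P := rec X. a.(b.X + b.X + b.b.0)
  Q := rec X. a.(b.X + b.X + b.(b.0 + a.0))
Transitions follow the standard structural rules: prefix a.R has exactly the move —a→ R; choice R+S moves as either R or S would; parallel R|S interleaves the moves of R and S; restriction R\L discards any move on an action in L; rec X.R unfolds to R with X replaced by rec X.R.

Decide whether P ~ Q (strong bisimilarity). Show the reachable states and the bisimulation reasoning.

not bisimilar

Reachable graph of P (4 states):
  p0 = rec X. a.(b.X + b.X + b.b.0) | —a→ p1
  p1 = b.(rec X. a.(b.X + b.X + b.b.0)) + b.(rec X. a.(b.X + b.X + b.b.0)) + b.b.0 | —b→ p0, —b→ p2
  p2 = b.0 | —b→ p3
  p3 = 0 | (no moves)
Reachable graph of Q (4 states):
  q0 = rec X. a.(b.X + b.X + b.(b.0 + a.0)) | —a→ q1
  q1 = b.(rec X. a.(b.X + b.X + b.(b.0 + a.0))) + b.(rec X. a.(b.X + b.X + b.(b.0 + a.0))) + b.(b.0 + a.0) | —b→ q0, —b→ q2
  q2 = b.0 + a.0 | —a→ q3, —b→ q3
  q3 = 0 | (no moves)
Bisimilarity quotient blocks:
  B0 = {p0}
  B1 = {p1}
  B2 = {p2}
  B3 = {p3, q3}
  B4 = {q0}
  B5 = {q1}
  B6 = {q2}
p0 ∈ B0, q0 ∈ B4 → different blocks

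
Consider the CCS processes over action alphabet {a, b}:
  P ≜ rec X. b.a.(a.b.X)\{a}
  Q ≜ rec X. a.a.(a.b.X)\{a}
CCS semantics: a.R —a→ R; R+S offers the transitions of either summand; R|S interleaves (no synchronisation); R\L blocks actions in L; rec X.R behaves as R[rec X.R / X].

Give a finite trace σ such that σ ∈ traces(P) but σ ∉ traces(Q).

LTS(P): 3 reachable states
  s0 = rec X. b.a.(a.b.X)\{a} | -b-> s1
  s1 = a.(a.b.(rec X. b.a.(a.b.X)\{a}))\{a} | -a-> s2
  s2 = (a.b.(rec X. b.a.(a.b.X)\{a}))\{a} | ·
LTS(Q): 3 reachable states
  t0 = rec X. a.a.(a.b.X)\{a} | -a-> t1
  t1 = a.(a.b.(rec X. a.a.(a.b.X)\{a}))\{a} | -a-> t2
  t2 = (a.b.(rec X. a.a.(a.b.X)\{a}))\{a} | ·
Run σ = ⟨b⟩ on P: start {s0}
  after b @ step 1: {s1}
  P completes σ.
Run σ = ⟨b⟩ on Q: start {t0}
  after b @ step 1: ∅  — Q cannot continue

b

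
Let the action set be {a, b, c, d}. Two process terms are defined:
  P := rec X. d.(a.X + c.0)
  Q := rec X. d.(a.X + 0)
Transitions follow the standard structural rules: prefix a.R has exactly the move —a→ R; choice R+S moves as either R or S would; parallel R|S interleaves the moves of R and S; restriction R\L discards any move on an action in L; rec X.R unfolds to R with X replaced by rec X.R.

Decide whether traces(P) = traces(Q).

Reachable graph of P (3 states):
  m0 = rec X. d.(a.X + c.0) ⊢ =d=> m1
  m1 = a.(rec X. d.(a.X + c.0)) + c.0 ⊢ =a=> m0, =c=> m2
  m2 = 0 ⊢ (no moves)
Reachable graph of Q (2 states):
  n0 = rec X. d.(a.X + 0) ⊢ =d=> n1
  n1 = a.(rec X. d.(a.X + 0)) + 0 ⊢ =a=> n0
Trace ⟨dc⟩ through P, begin at {m0}:
  step 1 (d): {m1}
  step 2 (c): {m2}
  — P admits the full trace.
Trace ⟨dc⟩ through Q, begin at {n0}:
  step 1 (d): {n1}
  step 2 (c): ∅  — Q cannot continue

NO — witness ⟨dc⟩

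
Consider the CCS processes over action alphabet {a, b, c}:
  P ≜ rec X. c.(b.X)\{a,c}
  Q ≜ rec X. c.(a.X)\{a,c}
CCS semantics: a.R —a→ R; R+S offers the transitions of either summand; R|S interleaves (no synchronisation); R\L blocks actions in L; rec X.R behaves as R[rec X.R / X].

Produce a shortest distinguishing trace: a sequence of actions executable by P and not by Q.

cb

Reachable graph of P (3 states):
  s0 = rec X. c.(b.X)\{a,c} :: -c-> s1
  s1 = (b.(rec X. c.(b.X)\{a,c}))\{a,c} :: -b-> s2
  s2 = (rec X. c.(b.X)\{a,c})\{a,c} :: stopped
Reachable graph of Q (2 states):
  t0 = rec X. c.(a.X)\{a,c} :: -c-> t1
  t1 = (a.(rec X. c.(a.X)\{a,c}))\{a,c} :: stopped
Run σ = ⟨cb⟩ on P: start {s0}
  step 1 (c): {s1}
  step 2 (b): {s2}
  P completes σ.
Run σ = ⟨cb⟩ on Q: start {t0}
  step 1 (c): {t1}
  step 2 (b): no successor for Q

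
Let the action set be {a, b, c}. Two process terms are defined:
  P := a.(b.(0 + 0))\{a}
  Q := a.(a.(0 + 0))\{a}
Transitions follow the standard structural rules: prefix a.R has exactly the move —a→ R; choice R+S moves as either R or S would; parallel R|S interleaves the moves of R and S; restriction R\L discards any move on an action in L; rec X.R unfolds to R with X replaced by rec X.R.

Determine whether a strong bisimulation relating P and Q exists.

P ≁ Q

P's transition system — 3 states:
  s0 = a.(b.(0 + 0))\{a} → ··a··> s1
  s1 = (b.(0 + 0))\{a} → ··b··> s2
  s2 = (0 + 0)\{a} → stopped
Q's transition system — 2 states:
  t0 = a.(a.(0 + 0))\{a} → ··a··> t1
  t1 = (a.(0 + 0))\{a} → stopped
Partition-refinement fixed point:
  B0 = {s0}
  B1 = {s1}
  B2 = {s2, t1}
  B3 = {t0}
s0 ∈ B0, t0 ∈ B3 → different blocks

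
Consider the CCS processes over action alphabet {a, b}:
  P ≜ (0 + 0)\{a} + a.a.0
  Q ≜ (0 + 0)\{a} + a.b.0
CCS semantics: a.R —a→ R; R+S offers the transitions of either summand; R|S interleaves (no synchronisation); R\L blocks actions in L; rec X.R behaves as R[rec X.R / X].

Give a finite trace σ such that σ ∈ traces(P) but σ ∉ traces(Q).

aa

Reachable graph of P (3 states):
  p0 = (0 + 0)\{a} + a.a.0 | —a→ p1
  p1 = a.0 | —a→ p2
  p2 = 0 | (no moves)
Reachable graph of Q (3 states):
  q0 = (0 + 0)\{a} + a.b.0 | —a→ q1
  q1 = b.0 | —b→ q2
  q2 = 0 | (no moves)
Trace ⟨aa⟩ through P, begin at {p0}:
  step 1 (a): {p1}
  step 2 (a): {p2}
  P completes σ.
Trace ⟨aa⟩ through Q, begin at {q0}:
  step 1 (a): {q1}
  step 2 (a): no successor for Q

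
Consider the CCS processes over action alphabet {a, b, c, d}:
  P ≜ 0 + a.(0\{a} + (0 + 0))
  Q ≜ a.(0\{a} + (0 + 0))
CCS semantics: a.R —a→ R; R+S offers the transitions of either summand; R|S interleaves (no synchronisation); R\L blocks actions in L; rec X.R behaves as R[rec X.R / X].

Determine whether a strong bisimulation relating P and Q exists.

bisimilar

LTS(P): 2 reachable states
  p0 = 0 + a.(0\{a} + (0 + 0)) | ··a··> p1
  p1 = 0\{a} + (0 + 0) | stopped
LTS(Q): 2 reachable states
  q0 = a.(0\{a} + (0 + 0)) | ··a··> q1
  q1 = 0\{a} + (0 + 0) | stopped
Partition-refinement fixed point:
  B0 = {p0, q0}
  B1 = {p1, q1}
p0 ∈ B0, q0 ∈ B0 → same block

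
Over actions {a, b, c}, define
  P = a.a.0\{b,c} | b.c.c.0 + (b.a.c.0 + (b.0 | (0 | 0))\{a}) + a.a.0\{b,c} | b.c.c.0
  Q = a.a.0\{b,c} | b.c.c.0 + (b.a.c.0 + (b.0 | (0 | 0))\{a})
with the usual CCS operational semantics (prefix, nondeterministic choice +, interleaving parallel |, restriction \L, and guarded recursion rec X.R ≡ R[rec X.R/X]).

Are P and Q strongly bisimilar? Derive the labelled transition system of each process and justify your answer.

bisimilar

LTS(P): 16 reachable states
  m0 = a.a.0\{b,c} | b.c.c.0 + (b.a.c.0 + (b.0 | (0 | 0))\{a}) + a.a.0\{b,c} | b.c.c.0 has moves -a-> m1, -b-> m2, -b-> m3, -b-> m4
  m1 = a.0\{b,c} | b.c.c.0 has moves -a-> m5, -b-> m6
  m2 = (0 | (0 | 0))\{a} has moves stopped
  m3 = a.a.0\{b,c} | c.c.0 has moves -a-> m6, -c-> m7
  m4 = a.c.0 has moves -a-> m8
  m5 = 0\{b,c} | b.c.c.0 has moves -b-> m9
  m6 = a.0\{b,c} | c.c.0 has moves -a-> m9, -c-> m10
  m7 = a.a.0\{b,c} | c.0 has moves -a-> m10, -c-> m11
  m8 = c.0 has moves -c-> m12
  m9 = 0\{b,c} | c.c.0 has moves -c-> m13
  m10 = a.0\{b,c} | c.0 has moves -a-> m13, -c-> m14
  m11 = a.a.0\{b,c} | 0 has moves -a-> m14
  m12 = 0 has moves stopped
  m13 = 0\{b,c} | c.0 has moves -c-> m15
  m14 = a.0\{b,c} | 0 has moves -a-> m15
  m15 = 0\{b,c} | 0 has moves stopped
LTS(Q): 16 reachable states
  n0 = a.a.0\{b,c} | b.c.c.0 + (b.a.c.0 + (b.0 | (0 | 0))\{a}) has moves -a-> n1, -b-> n2, -b-> n3, -b-> n4
  n1 = a.0\{b,c} | b.c.c.0 has moves -a-> n5, -b-> n6
  n2 = (0 | (0 | 0))\{a} has moves stopped
  n3 = a.a.0\{b,c} | c.c.0 has moves -a-> n6, -c-> n7
  n4 = a.c.0 has moves -a-> n8
  n5 = 0\{b,c} | b.c.c.0 has moves -b-> n9
  n6 = a.0\{b,c} | c.c.0 has moves -a-> n9, -c-> n10
  n7 = a.a.0\{b,c} | c.0 has moves -a-> n10, -c-> n11
  n8 = c.0 has moves -c-> n12
  n9 = 0\{b,c} | c.c.0 has moves -c-> n13
  n10 = a.0\{b,c} | c.0 has moves -a-> n13, -c-> n14
  n11 = a.a.0\{b,c} | 0 has moves -a-> n14
  n12 = 0 has moves stopped
  n13 = 0\{b,c} | c.0 has moves -c-> n15
  n14 = a.0\{b,c} | 0 has moves -a-> n15
  n15 = 0\{b,c} | 0 has moves stopped
Partition-refinement fixed point:
  B0 = {m0, n0}
  B1 = {m4, n4}
  B2 = {m13, m8, n13, n8}
  B3 = {m12, m15, m2, n12, n15, n2}
  B4 = {m1, n1}
  B5 = {m5, n5}
  B6 = {m9, n9}
  B7 = {m6, n6}
  B8 = {m10, n10}
  B9 = {m14, n14}
  B10 = {m3, n3}
  B11 = {m7, n7}
  B12 = {m11, n11}
m0 ∈ B0, n0 ∈ B0 → same block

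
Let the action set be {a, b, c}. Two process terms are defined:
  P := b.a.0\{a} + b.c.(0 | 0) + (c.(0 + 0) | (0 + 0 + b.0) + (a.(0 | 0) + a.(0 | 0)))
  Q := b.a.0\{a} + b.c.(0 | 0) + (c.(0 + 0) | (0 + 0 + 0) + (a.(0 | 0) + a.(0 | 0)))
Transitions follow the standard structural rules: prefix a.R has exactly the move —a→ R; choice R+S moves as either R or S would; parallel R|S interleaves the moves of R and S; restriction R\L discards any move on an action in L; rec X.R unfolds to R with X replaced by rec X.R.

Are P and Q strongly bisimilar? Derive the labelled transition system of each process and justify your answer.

Reachable graph of P (8 states):
  p0 = b.a.0\{a} + b.c.(0 | 0) + (c.(0 + 0) | (0 + 0 + b.0) + (a.(0 | 0) + a.(0 | 0))) has moves -a-> p1, -b-> p2, -b-> p3, -b-> p4, -c-> p5
  p1 = 0 | 0 has moves (no moves)
  p2 = a.0\{a} has moves -a-> p6
  p3 = c.(0 + 0) | 0 has moves -c-> p7
  p4 = c.(0 | 0) has moves -c-> p1
  p5 = (0 + 0) | (0 + 0 + b.0) has moves -b-> p7
  p6 = 0\{a} has moves (no moves)
  p7 = (0 + 0) | 0 has moves (no moves)
Reachable graph of Q (6 states):
  q0 = b.a.0\{a} + b.c.(0 | 0) + (c.(0 + 0) | (0 + 0 + 0) + (a.(0 | 0) + a.(0 | 0))) has moves -a-> q1, -b-> q2, -b-> q3, -c-> q4
  q1 = 0 | 0 has moves (no moves)
  q2 = a.0\{a} has moves -a-> q5
  q3 = c.(0 | 0) has moves -c-> q1
  q4 = (0 + 0) | (0 + 0 + 0) has moves (no moves)
  q5 = 0\{a} has moves (no moves)
Coarsest stable partition (strong bisimilarity classes):
  B0 = {p0}
  B1 = {p3, p4, q3}
  B2 = {p1, p6, p7, q1, q4, q5}
  B3 = {p2, q2}
  B4 = {p5}
  B5 = {q0}
p0 ∈ B0, q0 ∈ B5 → different blocks

P ≁ Q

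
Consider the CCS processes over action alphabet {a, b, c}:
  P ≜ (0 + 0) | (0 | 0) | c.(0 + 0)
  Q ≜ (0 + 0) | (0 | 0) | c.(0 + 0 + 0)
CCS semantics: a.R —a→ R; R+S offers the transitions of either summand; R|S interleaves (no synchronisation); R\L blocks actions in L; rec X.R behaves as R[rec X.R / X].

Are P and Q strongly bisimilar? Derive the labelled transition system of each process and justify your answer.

LTS(P): 2 reachable states
  m0 = (0 + 0) | (0 | 0) | c.(0 + 0) has moves -c-> m1
  m1 = (0 + 0) | (0 | 0) | (0 + 0) has moves (no moves)
LTS(Q): 2 reachable states
  n0 = (0 + 0) | (0 | 0) | c.(0 + 0 + 0) has moves -c-> n1
  n1 = (0 + 0) | (0 | 0) | (0 + 0 + 0) has moves (no moves)
Coarsest stable partition (strong bisimilarity classes):
  B0 = {m0, n0}
  B1 = {m1, n1}
m0 ∈ B0, n0 ∈ B0 → same block

YES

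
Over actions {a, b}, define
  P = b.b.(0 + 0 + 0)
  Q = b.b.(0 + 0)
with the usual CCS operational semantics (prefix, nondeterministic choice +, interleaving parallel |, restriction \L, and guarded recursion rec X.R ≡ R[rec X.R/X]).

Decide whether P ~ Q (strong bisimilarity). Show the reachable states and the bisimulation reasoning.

P's transition system — 3 states:
  p0 = b.b.(0 + 0 + 0) ⊢ -b-> p1
  p1 = b.(0 + 0 + 0) ⊢ -b-> p2
  p2 = 0 + 0 + 0 ⊢ (no moves)
Q's transition system — 3 states:
  q0 = b.b.(0 + 0) ⊢ -b-> q1
  q1 = b.(0 + 0) ⊢ -b-> q2
  q2 = 0 + 0 ⊢ (no moves)
Coarsest stable partition (strong bisimilarity classes):
  B0 = {p0, q0}
  B1 = {p1, q1}
  B2 = {p2, q2}
p0 ∈ B0, q0 ∈ B0 → same block

bisimilar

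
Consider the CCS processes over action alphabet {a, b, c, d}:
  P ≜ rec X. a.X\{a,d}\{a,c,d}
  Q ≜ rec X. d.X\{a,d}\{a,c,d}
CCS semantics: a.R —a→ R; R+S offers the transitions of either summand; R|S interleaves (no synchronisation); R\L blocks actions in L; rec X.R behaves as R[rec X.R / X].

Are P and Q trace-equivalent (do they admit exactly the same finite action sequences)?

traces(P) ≠ traces(Q) — witness ⟨a⟩

P's transition system — 2 states:
  p0 = rec X. a.X\{a,d}\{a,c,d} ⊢ —a→ p1
  p1 = (rec X. a.X\{a,d}\{a,c,d})\{a,d}\{a,c,d} ⊢ (no moves)
Q's transition system — 2 states:
  q0 = rec X. d.X\{a,d}\{a,c,d} ⊢ —d→ q1
  q1 = (rec X. d.X\{a,d}\{a,c,d})\{a,d}\{a,c,d} ⊢ (no moves)
Trace ⟨a⟩ through P, begin at {p0}:
  [1] a ⇒ {p1}
  ✓ P
Trace ⟨a⟩ through Q, begin at {q0}:
  [1] a ⇒ ∅ (Q stuck)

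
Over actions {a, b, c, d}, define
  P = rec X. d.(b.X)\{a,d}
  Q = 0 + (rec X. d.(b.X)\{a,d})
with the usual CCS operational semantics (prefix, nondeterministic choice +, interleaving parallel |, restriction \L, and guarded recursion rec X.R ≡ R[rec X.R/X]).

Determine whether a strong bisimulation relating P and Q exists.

LTS(P): 3 reachable states
  s0 = rec X. d.(b.X)\{a,d} :: ··d··> s1
  s1 = (b.(rec X. d.(b.X)\{a,d}))\{a,d} :: ··b··> s2
  s2 = (rec X. d.(b.X)\{a,d})\{a,d} :: ∅
LTS(Q): 3 reachable states
  t0 = 0 + (rec X. d.(b.X)\{a,d}) :: ··d··> t1
  t1 = (b.(rec X. d.(b.X)\{a,d}))\{a,d} :: ··b··> t2
  t2 = (rec X. d.(b.X)\{a,d})\{a,d} :: ∅
Coarsest stable partition (strong bisimilarity classes):
  B0 = {s0, t0}
  B1 = {s1, t1}
  B2 = {s2, t2}
s0 ∈ B0, t0 ∈ B0 → same block

YES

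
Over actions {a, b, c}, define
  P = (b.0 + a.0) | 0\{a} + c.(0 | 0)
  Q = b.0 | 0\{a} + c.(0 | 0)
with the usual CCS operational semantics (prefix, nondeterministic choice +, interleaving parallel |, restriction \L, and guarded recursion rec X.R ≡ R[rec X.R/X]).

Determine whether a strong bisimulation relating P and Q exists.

not bisimilar

Reachable graph of P (3 states):
  s0 = (b.0 + a.0) | 0\{a} + c.(0 | 0) ⊢ —a→ s1, —b→ s1, —c→ s2
  s1 = 0 | 0\{a} ⊢ (no moves)
  s2 = 0 | 0 ⊢ (no moves)
Reachable graph of Q (3 states):
  t0 = b.0 | 0\{a} + c.(0 | 0) ⊢ —b→ t1, —c→ t2
  t1 = 0 | 0\{a} ⊢ (no moves)
  t2 = 0 | 0 ⊢ (no moves)
Partition-refinement fixed point:
  B0 = {s0}
  B1 = {s1, s2, t1, t2}
  B2 = {t0}
s0 ∈ B0, t0 ∈ B2 → different blocks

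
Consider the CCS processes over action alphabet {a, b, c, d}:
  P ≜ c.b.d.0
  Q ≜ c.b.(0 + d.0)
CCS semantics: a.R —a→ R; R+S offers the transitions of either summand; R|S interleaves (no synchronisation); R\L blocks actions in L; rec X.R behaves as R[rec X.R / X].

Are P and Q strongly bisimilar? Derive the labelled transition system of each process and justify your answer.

P's transition system — 4 states:
  s0 = c.b.d.0 has moves -c-> s1
  s1 = b.d.0 has moves -b-> s2
  s2 = d.0 has moves -d-> s3
  s3 = 0 has moves ∅
Q's transition system — 4 states:
  t0 = c.b.(0 + d.0) has moves -c-> t1
  t1 = b.(0 + d.0) has moves -b-> t2
  t2 = 0 + d.0 has moves -d-> t3
  t3 = 0 has moves ∅
Partition-refinement fixed point:
  B0 = {s0, t0}
  B1 = {s1, t1}
  B2 = {s2, t2}
  B3 = {s3, t3}
s0 ∈ B0, t0 ∈ B0 → same block

bisimilar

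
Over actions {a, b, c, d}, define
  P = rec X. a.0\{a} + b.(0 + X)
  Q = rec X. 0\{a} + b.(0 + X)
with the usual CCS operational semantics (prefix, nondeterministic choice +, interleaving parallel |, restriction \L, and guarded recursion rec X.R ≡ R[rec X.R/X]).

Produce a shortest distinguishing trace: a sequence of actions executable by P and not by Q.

LTS(P): 3 reachable states
  p0 = rec X. a.0\{a} + b.(0 + X) :: ··a··> p1, ··b··> p2
  p1 = 0\{a} :: ∅
  p2 = 0 + (rec X. a.0\{a} + b.(0 + X)) :: ··a··> p1, ··b··> p2
LTS(Q): 2 reachable states
  q0 = rec X. 0\{a} + b.(0 + X) :: ··b··> q1
  q1 = 0 + (rec X. 0\{a} + b.(0 + X)) :: ··b··> q1
Run σ = ⟨a⟩ on P: start {p0}
  [1] a ⇒ {p1}
  — P admits the full trace.
Run σ = ⟨a⟩ on Q: start {q0}
  [1] a ⇒ ∅ (Q stuck)

a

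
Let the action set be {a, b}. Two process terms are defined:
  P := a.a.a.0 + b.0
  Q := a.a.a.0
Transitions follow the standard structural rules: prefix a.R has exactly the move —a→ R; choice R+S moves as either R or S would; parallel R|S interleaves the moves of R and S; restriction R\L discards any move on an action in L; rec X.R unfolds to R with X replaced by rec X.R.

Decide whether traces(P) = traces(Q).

NO — witness ⟨b⟩

LTS(P): 4 reachable states
  s0 = a.a.a.0 + b.0 has moves ··a··> s1, ··b··> s2
  s1 = a.a.0 has moves ··a··> s3
  s2 = 0 has moves stopped
  s3 = a.0 has moves ··a··> s2
LTS(Q): 4 reachable states
  t0 = a.a.a.0 has moves ··a··> t1
  t1 = a.a.0 has moves ··a··> t2
  t2 = a.0 has moves ··a··> t3
  t3 = 0 has moves stopped
Executing b from P (initial set {s0}):
  after b @ step 1: {s2}
  — P admits the full trace.
Executing b from Q (initial set {t0}):
  after b @ step 1: ∅ (Q stuck)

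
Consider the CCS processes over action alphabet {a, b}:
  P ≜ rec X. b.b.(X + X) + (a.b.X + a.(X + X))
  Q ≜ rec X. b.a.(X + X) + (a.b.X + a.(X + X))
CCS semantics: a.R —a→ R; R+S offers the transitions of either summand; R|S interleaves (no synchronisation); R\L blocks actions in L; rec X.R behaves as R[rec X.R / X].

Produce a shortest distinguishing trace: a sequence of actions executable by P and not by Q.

P's transition system — 4 states:
  u0 = rec X. b.b.(X + X) + (a.b.X + a.(X + X)) → -a-> u1, -a-> u2, -b-> u3
  u1 = (rec X. b.b.(X + X) + (a.b.X + a.(X + X))) + (rec X. b.b.(X + X) + (a.b.X + a.(X + X))) → -a-> u1, -a-> u2, -b-> u3
  u2 = b.(rec X. b.b.(X + X) + (a.b.X + a.(X + X))) → -b-> u0
  u3 = b.((rec X. b.b.(X + X) + (a.b.X + a.(X + X))) + (rec X. b.b.(X + X) + (a.b.X + a.(X + X)))) → -b-> u1
Q's transition system — 4 states:
  v0 = rec X. b.a.(X + X) + (a.b.X + a.(X + X)) → -a-> v1, -a-> v2, -b-> v3
  v1 = (rec X. b.a.(X + X) + (a.b.X + a.(X + X))) + (rec X. b.a.(X + X) + (a.b.X + a.(X + X))) → -a-> v1, -a-> v2, -b-> v3
  v2 = b.(rec X. b.a.(X + X) + (a.b.X + a.(X + X))) → -b-> v0
  v3 = a.((rec X. b.a.(X + X) + (a.b.X + a.(X + X))) + (rec X. b.a.(X + X) + (a.b.X + a.(X + X)))) → -a-> v1
Executing bb from P (initial set {u0}):
  after b @ step 1: {u3}
  after b @ step 2: {u1}
  — P admits the full trace.
Executing bb from Q (initial set {v0}):
  after b @ step 1: {v3}
  after b @ step 2: no successor for Q

bb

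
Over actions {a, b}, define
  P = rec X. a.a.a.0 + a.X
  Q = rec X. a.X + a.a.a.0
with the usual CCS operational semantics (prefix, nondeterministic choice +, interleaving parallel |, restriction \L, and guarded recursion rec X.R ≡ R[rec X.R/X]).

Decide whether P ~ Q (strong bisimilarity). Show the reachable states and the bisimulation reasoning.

Reachable graph of P (4 states):
  m0 = rec X. a.a.a.0 + a.X → =a=> m0, =a=> m1
  m1 = a.a.0 → =a=> m2
  m2 = a.0 → =a=> m3
  m3 = 0 → stopped
Reachable graph of Q (4 states):
  n0 = rec X. a.X + a.a.a.0 → =a=> n0, =a=> n1
  n1 = a.a.0 → =a=> n2
  n2 = a.0 → =a=> n3
  n3 = 0 → stopped
Partition-refinement fixed point:
  B0 = {m0, n0}
  B1 = {m1, n1}
  B2 = {m2, n2}
  B3 = {m3, n3}
m0 ∈ B0, n0 ∈ B0 → same block

P ~ Q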